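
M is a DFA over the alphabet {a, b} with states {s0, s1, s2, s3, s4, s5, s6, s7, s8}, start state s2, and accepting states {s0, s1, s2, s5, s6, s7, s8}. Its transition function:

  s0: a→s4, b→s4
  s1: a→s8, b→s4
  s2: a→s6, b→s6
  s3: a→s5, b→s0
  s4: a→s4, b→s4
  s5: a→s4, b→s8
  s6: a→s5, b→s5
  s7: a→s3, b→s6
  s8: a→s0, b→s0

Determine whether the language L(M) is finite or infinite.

The useful states (reachable from s2 and able to reach an accepting state) are {s0, s2, s5, s6, s8}.
Restricted to these states the transition graph has no cycle, so every accepting path has bounded length and L is finite.

finite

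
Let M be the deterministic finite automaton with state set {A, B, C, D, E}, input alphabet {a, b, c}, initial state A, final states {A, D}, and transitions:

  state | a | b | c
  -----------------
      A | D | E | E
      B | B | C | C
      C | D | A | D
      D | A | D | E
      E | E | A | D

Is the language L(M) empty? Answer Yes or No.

The empty string ε is accepted: the run A ends in the accepting state A.
Since at least one string is accepted, L(M) is not empty.

No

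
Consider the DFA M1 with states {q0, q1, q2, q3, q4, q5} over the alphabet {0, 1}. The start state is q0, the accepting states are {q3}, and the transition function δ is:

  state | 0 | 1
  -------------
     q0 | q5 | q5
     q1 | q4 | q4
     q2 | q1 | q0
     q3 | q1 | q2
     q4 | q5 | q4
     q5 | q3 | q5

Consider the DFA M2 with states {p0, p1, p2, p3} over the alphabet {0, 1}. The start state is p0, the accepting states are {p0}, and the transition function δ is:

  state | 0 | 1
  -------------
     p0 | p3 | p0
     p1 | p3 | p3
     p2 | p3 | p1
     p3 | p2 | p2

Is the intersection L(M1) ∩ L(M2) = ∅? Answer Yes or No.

Exploring the product automaton M1 × M2 from the start pair (q0, p0), following both machines on each input symbol, reaches 16 state pairs: (q0, p0), (q5, p3), (q5, p0), (q3, p2), (q5, p2), (q3, p3), (q1, p3), (q2, p1), (q5, p1), (q1, p2), (q2, p2), (q4, p2), (q0, p3), (q4, p3), (q4, p1), (q0, p1).
M1 accepts in {q3} and M2 accepts in {p0}; no reachable pair has both components accepting, so no string drives both machines to acceptance simultaneously and L(M1) ∩ L(M2) = ∅.
So no string is accepted by both, and the intersection is empty.

Yes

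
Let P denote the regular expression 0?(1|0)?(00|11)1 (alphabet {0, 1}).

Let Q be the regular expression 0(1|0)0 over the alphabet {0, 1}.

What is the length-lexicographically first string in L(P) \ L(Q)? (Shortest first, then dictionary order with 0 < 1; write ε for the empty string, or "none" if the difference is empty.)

001

The string 001 is accepted by P but not by Q.
No shorter string lies in the difference, and 001 is the lexicographically first length-3 string in L(P) \ L(Q).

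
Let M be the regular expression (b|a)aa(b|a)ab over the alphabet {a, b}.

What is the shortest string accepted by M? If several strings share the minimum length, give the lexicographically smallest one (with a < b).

aaaaab

By inspection of the expression, no string of length less than 6 matches, and aaaaab is the lexicographically first match of length 6.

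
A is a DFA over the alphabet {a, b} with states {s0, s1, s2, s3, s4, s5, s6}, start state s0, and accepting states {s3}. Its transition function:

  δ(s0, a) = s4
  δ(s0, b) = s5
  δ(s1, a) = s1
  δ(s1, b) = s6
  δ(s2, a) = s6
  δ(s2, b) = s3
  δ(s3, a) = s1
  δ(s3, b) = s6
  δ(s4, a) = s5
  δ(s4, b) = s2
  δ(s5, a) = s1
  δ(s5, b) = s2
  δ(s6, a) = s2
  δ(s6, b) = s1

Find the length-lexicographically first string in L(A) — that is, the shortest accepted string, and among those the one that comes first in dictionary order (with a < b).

abb

A breadth-first search from s0 reaches an accepting state first via the path s0 → s4 → s2 → s3 on input abb.
No string of length < 3 is accepted (BFS exhausts all shorter strings without reaching an accepting state), and abb is the lexicographically least accepting string of length 3.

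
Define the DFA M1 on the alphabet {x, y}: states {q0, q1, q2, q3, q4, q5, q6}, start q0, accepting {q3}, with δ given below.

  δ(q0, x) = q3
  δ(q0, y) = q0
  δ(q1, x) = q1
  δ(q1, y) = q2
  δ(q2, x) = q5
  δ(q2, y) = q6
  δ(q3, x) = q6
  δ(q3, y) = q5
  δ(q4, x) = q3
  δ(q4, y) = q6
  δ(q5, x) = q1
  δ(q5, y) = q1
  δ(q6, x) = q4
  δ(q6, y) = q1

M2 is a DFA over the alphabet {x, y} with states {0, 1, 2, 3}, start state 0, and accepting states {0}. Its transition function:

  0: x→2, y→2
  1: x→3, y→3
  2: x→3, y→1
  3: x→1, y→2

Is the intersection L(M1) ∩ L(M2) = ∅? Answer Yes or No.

Yes

Exploring the product automaton M1 × M2 from the start pair (q0, 0), following both machines on each input symbol, reaches 21 state pairs: (q0, 0), (q3, 2), (q0, 2), (q6, 3), (q5, 1), (q3, 3), (q0, 1), (q4, 1), (q1, 2), (q1, 3), (q6, 1), (q5, 2), (q0, 3), (q2, 1), (q1, 1), (q2, 2), (q4, 3), (q3, 1), (q5, 3), (q2, 3), (q6, 2).
M1 accepts in {q3} and M2 accepts in {0}; no reachable pair has both components accepting, so no string drives both machines to acceptance simultaneously and L(M1) ∩ L(M2) = ∅.
So no string is accepted by both, and the intersection is empty.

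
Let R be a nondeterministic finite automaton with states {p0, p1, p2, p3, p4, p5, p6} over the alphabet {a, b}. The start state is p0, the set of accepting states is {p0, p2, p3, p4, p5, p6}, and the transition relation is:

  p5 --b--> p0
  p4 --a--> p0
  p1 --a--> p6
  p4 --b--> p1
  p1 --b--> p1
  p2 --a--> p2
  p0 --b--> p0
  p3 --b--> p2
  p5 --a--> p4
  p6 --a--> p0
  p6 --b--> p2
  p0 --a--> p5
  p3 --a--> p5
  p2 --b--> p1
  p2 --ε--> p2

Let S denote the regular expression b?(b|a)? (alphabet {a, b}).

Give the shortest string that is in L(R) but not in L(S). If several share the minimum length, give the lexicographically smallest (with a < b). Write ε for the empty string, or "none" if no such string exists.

aa

The string aa is accepted by R but not by S.
No shorter string lies in the difference, and aa is the lexicographically first length-2 string in L(R) \ L(S).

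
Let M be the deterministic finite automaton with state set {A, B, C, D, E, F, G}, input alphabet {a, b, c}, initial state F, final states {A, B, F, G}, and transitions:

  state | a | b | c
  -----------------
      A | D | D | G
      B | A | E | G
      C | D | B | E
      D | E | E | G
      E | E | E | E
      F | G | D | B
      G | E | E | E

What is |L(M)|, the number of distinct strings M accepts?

The useful subgraph on states {A, B, D, F, G} is acyclic, so L(M) is finite; the longest accepting path visits 5 useful states, giving maximum string length 4.
Counting accepting paths from F by length: 1 of length 0, 2 of length 1, 3 of length 2, 1 of length 3, 2 of length 4. Total 9.

9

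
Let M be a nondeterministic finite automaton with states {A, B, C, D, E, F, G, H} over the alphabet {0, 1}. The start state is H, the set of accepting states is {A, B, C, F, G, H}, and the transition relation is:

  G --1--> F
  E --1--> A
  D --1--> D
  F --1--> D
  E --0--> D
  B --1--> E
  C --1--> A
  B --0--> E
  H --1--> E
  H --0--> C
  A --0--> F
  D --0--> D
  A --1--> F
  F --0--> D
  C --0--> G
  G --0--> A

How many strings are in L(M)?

13

The useful subgraph on states {A, C, E, F, G, H} is acyclic, so L(M) is finite; the longest accepting path visits 5 useful states, giving maximum string length 4.
Counting accepting paths from H by length: 1 of length 0, 1 of length 1, 3 of length 2, 6 of length 3, 2 of length 4. Total 13.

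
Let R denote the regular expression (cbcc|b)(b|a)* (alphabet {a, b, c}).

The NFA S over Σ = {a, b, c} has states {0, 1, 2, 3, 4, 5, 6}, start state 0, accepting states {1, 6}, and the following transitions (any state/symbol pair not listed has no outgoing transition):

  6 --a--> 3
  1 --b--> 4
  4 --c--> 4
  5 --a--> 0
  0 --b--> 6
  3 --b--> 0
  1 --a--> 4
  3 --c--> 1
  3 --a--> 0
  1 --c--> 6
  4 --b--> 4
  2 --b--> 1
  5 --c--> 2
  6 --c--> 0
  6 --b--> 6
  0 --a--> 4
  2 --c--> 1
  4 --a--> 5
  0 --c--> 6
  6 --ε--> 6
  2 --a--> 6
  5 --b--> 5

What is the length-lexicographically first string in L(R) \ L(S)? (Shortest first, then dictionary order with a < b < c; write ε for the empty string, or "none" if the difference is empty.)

The string ba is accepted by R but not by S.
No shorter string lies in the difference, and ba is the lexicographically first length-2 string in L(R) \ L(S).

ba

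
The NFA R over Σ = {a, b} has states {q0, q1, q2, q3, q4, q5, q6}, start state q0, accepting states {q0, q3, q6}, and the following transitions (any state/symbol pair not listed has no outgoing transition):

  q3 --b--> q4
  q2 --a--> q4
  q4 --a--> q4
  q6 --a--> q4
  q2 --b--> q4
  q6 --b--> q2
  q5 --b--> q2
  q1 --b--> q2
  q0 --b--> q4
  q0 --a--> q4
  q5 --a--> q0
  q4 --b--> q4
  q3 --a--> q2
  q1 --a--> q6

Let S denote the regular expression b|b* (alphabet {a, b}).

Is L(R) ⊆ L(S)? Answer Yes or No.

Converting the expression S to a DFA (subset construction, then merging equivalent states) gives the minimal DFA with states {s0, s1}, start state s0, accepting states {s0} and transitions s0: a→s1, b→s0; s1: a→s1, b→s1.
Exploring the product automaton R × S from the start pair (q0, s0), following both machines on each input symbol, reaches 3 state pairs: (q0, s0), (q4, s1), (q4, s0).
R accepts in {q0, q3, q6} and S accepts in {s0}. The reachable pairs whose R-component is accepting are (q0, s0); in each of them the S-component is accepting too, so the product for L(R) \ L(S) (R-component accepting, S-component rejecting) has no reachable accepting pair and the difference is empty.
Hence every string in L(R) is also in L(S).

Yes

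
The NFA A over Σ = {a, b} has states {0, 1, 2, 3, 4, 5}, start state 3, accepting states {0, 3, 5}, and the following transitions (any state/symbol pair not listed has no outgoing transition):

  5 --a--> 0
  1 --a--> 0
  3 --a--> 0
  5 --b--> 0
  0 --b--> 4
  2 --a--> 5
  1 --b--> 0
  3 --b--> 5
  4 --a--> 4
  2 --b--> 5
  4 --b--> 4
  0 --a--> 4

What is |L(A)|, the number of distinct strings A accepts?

5

The useful subgraph on states {0, 3, 5} is acyclic, so L(A) is finite; the longest accepting path visits 3 useful states, giving maximum string length 2.
Counting accepting paths from 3 by length: 1 of length 0, 2 of length 1, 2 of length 2. Total 5.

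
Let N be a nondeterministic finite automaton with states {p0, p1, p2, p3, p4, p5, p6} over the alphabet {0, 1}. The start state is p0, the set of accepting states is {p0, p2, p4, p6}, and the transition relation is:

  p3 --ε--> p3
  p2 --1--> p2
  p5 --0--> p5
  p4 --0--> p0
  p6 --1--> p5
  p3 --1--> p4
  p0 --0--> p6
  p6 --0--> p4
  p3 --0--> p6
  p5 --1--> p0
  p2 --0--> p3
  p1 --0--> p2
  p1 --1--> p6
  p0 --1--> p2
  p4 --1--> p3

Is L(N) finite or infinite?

State p2 is reachable from the start and can reach an accepting state, and it lies on the cycle p2 → p2.
Traversing that cycle any number of times yields accepted strings of unbounded length, so the language is infinite.

infinite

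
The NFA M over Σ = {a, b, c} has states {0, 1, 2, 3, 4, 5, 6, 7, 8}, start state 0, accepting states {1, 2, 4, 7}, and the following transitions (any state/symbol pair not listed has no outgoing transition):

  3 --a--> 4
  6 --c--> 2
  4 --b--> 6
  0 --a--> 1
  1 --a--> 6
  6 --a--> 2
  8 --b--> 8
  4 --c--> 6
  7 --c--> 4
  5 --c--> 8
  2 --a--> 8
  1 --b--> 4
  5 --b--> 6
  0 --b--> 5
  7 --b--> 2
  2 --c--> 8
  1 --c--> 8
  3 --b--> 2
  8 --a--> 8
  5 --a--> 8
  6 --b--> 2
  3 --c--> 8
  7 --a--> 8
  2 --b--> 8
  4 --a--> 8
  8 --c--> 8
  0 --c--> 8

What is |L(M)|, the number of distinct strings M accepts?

14

The useful subgraph on states {0, 1, 2, 4, 5, 6} is acyclic, so L(M) is finite; the longest accepting path visits 5 useful states, giving maximum string length 4.
Counting accepting paths from 0 by length: 1 of length 1, 1 of length 2, 6 of length 3, 6 of length 4. Total 14.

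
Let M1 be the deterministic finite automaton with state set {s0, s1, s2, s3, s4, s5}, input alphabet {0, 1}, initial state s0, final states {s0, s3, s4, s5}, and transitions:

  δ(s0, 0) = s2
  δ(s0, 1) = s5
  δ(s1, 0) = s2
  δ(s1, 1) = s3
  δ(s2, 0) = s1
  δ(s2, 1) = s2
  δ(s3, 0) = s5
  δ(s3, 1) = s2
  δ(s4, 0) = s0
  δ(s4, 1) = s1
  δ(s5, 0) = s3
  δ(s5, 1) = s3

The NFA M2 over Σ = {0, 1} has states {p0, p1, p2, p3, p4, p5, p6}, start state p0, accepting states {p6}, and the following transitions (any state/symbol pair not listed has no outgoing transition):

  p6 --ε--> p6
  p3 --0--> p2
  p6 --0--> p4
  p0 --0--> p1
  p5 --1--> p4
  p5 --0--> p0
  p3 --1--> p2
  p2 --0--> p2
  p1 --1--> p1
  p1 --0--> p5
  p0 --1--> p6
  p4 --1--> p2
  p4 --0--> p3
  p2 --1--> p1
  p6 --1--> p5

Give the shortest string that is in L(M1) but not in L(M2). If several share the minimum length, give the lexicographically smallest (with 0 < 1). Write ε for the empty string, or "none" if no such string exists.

ε

The empty string ε is accepted by M1 but not by M2.
Since ε is the unique shortest string, it is the required witness.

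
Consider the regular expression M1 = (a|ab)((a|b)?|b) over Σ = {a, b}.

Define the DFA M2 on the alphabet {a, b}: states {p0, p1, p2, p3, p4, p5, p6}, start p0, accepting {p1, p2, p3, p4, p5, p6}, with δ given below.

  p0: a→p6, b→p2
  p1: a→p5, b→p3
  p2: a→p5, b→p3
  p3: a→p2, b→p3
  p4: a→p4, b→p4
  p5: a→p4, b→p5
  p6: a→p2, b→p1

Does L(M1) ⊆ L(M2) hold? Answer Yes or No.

Yes

Converting the expression M1 to a DFA (subset construction, then merging equivalent states) gives the minimal DFA with states {r0, r1, r2, r3, r4}, start state r0, accepting states {r1, r3, r4} and transitions r0: a→r1, b→r2; r1: a→r3, b→r4; r2: a→r2, b→r2; r3: a→r2, b→r2; r4: a→r3, b→r3.
Exploring the product automaton M1 × M2 from the start pair (r0, p0), following both machines on each input symbol, reaches 10 state pairs: (r0, p0), (r1, p6), (r2, p2), (r3, p2), (r4, p1), (r2, p5), (r2, p3), (r3, p5), (r3, p3), (r2, p4).
M1 accepts in {r1, r3, r4} and M2 accepts in {p1, p2, p3, p4, p5, p6}. The reachable pairs whose M1-component is accepting are (r1, p6), (r3, p2), (r4, p1), (r3, p5), (r3, p3); in each of them the M2-component is accepting too, so the product for L(M1) \ L(M2) (M1-component accepting, M2-component rejecting) has no reachable accepting pair and the difference is empty.
Hence every string in L(M1) is also in L(M2).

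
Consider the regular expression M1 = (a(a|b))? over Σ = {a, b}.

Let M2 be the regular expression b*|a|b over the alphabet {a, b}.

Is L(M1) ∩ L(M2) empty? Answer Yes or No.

No

The empty string ε is accepted by both M1 and M2.
Hence L(M1) ∩ L(M2) ≠ ∅.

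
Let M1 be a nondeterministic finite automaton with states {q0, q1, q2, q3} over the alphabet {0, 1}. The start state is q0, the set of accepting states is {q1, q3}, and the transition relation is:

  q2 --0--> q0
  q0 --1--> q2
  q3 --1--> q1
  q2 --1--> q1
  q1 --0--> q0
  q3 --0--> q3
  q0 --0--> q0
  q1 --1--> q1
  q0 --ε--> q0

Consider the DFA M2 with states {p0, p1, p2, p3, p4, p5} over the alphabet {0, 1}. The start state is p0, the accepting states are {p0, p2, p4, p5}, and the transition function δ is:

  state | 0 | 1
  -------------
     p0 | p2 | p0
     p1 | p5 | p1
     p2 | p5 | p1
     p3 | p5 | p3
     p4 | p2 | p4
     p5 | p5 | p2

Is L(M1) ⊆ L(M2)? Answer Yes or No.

No

The string 011 is in L(M1) but not in L(M2).
So L(M1) ⊄ L(M2).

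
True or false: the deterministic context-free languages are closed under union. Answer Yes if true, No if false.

{aⁿbⁿ : n≥0} and {aⁿb²ⁿ : n≥0} are each accepted by a deterministic PDA (push the a's; pop one per b, respectively one per two b's), but their union U is not. Suppose a DPDA M accepted U. Being deterministic, M has a single run on aⁿb²ⁿ, and since aⁿbⁿ ∈ U that run passes through an accepting configuration right after consuming the prefix aⁿbⁿ and then goes on to accept again after n more b's. Build an ordinary (nondeterministic) PDA M′ that simulates M on a's and b's and, at any moment when M is in an accepting state, may switch to a second mode in which it reads only c's, feeding each c to M as a b; M′ accepts when M does. Then M′ accepts aⁱbʲcᵏ (k≥1) exactly when both aⁱbʲ ∈ U and aⁱbʲ⁺ᵏ ∈ U, and checking the four cases (i=j or j=2i, combined with j+k=i or j+k=2i) leaves only i=j=k: so L(M′) ∩ a*b*c⁺ = {aⁿbⁿcⁿ : n≥1} would be context-free, which it is not (pumping lemma) — contradiction. (The union is an unambiguous CFL; it is determinism, not unambiguity, that fails.)

No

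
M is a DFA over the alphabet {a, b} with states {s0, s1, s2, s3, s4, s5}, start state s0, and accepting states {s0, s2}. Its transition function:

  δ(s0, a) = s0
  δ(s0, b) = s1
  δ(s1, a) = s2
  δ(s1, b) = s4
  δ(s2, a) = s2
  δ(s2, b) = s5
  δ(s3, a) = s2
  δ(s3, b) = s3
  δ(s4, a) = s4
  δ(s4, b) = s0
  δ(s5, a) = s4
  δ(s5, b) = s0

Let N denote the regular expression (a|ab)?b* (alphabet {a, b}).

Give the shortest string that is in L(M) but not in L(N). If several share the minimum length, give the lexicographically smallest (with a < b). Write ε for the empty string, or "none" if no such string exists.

The string aa is accepted by M but not by N.
No shorter string lies in the difference, and aa is the lexicographically first length-2 string in L(M) \ L(N).

aa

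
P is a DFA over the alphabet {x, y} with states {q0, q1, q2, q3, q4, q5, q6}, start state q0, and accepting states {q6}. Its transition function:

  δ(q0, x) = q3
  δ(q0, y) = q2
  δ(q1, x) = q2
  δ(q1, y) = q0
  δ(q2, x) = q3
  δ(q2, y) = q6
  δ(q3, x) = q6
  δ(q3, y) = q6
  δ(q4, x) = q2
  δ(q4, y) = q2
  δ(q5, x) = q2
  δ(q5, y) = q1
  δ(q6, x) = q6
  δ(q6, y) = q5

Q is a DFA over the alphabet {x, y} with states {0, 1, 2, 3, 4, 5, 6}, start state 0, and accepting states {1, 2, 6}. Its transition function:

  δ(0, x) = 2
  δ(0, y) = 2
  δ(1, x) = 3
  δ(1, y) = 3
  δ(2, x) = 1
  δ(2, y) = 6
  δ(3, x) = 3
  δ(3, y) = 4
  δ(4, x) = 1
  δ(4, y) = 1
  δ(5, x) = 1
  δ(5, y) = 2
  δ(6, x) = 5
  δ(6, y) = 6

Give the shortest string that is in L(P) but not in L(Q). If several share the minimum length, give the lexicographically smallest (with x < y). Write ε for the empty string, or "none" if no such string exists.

xxx

The string xxx is accepted by P but not by Q.
No shorter string lies in the difference, and xxx is the lexicographically first length-3 string in L(P) \ L(Q).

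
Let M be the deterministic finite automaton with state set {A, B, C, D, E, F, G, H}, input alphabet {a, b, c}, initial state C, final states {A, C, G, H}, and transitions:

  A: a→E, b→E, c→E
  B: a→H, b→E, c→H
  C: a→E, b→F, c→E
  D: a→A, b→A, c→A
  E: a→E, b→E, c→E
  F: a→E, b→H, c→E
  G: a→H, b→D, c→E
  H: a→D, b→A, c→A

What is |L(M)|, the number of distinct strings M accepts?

7

The useful subgraph on states {A, C, D, F, H} is acyclic, so L(M) is finite; the longest accepting path visits 5 useful states, giving maximum string length 4.
Counting accepting paths from C by length: 1 of length 0, 1 of length 2, 2 of length 3, 3 of length 4. Total 7.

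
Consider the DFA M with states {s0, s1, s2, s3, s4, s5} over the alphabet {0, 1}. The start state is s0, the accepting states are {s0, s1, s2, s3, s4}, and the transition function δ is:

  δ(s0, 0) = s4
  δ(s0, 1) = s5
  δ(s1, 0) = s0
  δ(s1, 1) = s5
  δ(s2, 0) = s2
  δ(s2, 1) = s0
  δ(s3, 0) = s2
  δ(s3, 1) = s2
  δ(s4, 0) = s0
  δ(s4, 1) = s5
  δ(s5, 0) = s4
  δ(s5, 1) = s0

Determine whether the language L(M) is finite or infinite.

State s0 is reachable from the start and can reach an accepting state, and it lies on the cycle s0 → s4 → s0.
Traversing that cycle any number of times yields accepted strings of unbounded length, so the language is infinite.

infinite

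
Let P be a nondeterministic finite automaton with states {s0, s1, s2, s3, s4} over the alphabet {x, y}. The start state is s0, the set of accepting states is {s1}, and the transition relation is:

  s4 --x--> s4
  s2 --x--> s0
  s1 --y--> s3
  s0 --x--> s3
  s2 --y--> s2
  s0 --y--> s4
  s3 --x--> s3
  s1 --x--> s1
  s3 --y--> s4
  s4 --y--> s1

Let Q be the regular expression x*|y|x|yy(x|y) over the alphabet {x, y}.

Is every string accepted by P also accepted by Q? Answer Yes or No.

No

The string yy is in L(P) but not in L(Q).
So L(P) ⊄ L(Q).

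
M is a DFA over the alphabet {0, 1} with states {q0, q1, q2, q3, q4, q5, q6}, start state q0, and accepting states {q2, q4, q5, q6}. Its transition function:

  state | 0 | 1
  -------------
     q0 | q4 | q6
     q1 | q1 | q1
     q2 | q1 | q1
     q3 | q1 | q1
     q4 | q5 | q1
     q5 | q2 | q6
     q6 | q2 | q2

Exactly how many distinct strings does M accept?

9

The useful subgraph on states {q0, q2, q4, q5, q6} is acyclic, so L(M) is finite; the longest accepting path visits 5 useful states, giving maximum string length 4.
Counting accepting paths from q0 by length: 2 of length 1, 3 of length 2, 2 of length 3, 2 of length 4. Total 9.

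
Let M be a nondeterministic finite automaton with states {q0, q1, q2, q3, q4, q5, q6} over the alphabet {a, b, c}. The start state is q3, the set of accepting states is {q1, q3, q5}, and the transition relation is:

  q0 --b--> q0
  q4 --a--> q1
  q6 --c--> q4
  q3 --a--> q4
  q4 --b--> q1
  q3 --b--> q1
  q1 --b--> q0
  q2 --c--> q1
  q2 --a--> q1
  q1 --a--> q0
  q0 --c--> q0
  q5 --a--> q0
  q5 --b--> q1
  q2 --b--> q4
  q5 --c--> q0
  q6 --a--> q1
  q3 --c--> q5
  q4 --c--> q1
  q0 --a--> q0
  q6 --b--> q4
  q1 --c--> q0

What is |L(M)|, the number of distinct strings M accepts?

7

The useful subgraph on states {q1, q3, q4, q5} is acyclic, so L(M) is finite; the longest accepting path visits 3 useful states, giving maximum string length 2.
Counting accepting paths from q3 by length: 1 of length 0, 2 of length 1, 4 of length 2. Total 7.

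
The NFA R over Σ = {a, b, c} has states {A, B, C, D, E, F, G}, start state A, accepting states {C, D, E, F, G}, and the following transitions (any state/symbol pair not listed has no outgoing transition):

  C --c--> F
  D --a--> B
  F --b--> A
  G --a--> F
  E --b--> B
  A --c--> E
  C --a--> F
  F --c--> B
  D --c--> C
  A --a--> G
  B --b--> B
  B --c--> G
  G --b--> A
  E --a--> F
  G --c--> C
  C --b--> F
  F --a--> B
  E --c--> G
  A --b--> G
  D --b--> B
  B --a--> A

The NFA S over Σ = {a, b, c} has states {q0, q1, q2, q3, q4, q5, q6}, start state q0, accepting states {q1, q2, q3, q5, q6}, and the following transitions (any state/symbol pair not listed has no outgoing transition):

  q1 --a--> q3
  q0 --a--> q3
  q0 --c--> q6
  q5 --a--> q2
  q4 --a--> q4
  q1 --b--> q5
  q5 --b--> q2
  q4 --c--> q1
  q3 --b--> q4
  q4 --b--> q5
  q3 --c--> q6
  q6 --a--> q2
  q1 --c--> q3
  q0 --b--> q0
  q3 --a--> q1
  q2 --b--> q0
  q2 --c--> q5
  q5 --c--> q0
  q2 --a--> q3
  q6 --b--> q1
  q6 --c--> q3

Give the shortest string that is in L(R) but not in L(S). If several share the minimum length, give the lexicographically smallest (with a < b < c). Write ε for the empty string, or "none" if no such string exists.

The string b is accepted by R but not by S.
No shorter string lies in the difference, and b is the lexicographically first length-1 string in L(R) \ L(S).

b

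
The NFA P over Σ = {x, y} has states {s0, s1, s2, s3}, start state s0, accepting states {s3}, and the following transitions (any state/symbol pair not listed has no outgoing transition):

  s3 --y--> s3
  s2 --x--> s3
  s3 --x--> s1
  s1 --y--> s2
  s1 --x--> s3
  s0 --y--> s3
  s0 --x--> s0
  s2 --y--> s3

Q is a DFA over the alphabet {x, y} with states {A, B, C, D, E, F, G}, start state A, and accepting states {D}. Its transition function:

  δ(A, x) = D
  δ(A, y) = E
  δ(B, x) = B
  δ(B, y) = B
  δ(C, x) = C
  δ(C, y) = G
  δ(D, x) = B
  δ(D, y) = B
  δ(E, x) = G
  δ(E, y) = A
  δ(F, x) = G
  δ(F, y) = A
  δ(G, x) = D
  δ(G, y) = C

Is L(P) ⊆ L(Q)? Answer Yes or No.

No

The string y is in L(P) but not in L(Q).
So L(P) ⊄ L(Q).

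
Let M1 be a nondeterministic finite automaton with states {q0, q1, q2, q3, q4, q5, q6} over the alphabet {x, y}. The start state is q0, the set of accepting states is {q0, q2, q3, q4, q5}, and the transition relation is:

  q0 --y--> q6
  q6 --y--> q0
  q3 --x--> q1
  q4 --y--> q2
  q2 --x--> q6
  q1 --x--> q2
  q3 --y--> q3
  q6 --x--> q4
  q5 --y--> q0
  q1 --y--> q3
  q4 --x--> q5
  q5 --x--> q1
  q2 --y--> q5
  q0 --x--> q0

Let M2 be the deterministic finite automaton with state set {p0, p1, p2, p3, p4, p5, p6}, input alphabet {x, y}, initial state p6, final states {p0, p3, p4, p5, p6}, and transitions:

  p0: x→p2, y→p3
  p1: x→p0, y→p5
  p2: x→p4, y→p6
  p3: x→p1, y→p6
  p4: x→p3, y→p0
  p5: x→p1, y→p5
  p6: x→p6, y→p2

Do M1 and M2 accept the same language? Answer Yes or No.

Yes

Exploring the product automaton M1 × M2 from the start pair (q0, p6), following both machines on each input symbol, reaches 7 state pairs: (q0, p6), (q6, p2), (q4, p4), (q5, p3), (q2, p0), (q1, p1), (q3, p5).
M1 accepts in {q0, q2, q3, q4, q5} and M2 accepts in {p0, p3, p4, p5, p6}. In every reachable pair the two components are either both accepting — (q0, p6), (q4, p4), (q5, p3), (q2, p0), (q3, p5) — or both non-accepting, so no string is accepted by exactly one of the machines: L(M1) \ L(M2) and L(M2) \ L(M1) are both empty.
Hence every string is accepted by M1 iff it is accepted by M2, and the two languages coincide.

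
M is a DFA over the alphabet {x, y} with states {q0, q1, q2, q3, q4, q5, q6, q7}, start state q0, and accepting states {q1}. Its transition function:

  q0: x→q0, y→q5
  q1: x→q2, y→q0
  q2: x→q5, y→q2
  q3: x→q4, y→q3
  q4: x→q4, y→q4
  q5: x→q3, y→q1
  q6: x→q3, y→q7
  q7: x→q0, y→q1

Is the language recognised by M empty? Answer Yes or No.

No

The string yy is accepted: the run q0 → q5 → q1 ends in the accepting state q1.
Since at least one string is accepted, L(M) is not empty.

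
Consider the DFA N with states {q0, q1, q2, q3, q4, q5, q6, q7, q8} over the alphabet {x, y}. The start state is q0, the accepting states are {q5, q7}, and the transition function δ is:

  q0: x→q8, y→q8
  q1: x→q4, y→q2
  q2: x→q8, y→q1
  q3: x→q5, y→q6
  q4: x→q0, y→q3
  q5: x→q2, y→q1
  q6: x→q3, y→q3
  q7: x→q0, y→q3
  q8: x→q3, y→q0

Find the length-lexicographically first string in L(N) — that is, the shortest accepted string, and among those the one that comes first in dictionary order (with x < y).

xxx

A breadth-first search from q0 reaches an accepting state first via the path q0 → q8 → q3 → q5 on input xxx.
No string of length < 3 is accepted (BFS exhausts all shorter strings without reaching an accepting state), and xxx is the lexicographically least accepting string of length 3.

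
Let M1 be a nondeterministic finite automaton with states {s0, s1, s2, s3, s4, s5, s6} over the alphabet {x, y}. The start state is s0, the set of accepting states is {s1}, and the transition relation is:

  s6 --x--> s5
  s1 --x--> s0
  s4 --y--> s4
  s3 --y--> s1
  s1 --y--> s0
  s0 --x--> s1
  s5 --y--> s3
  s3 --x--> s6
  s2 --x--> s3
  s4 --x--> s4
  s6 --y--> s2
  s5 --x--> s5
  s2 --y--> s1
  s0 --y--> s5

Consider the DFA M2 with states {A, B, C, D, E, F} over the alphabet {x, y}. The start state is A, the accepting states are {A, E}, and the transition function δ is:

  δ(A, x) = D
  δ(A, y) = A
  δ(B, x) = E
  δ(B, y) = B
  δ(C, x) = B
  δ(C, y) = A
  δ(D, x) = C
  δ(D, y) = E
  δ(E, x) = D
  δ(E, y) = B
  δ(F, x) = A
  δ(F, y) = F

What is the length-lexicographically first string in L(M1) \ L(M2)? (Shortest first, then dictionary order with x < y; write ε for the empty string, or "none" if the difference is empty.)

x

The string x is accepted by M1 but not by M2.
No shorter string lies in the difference, and x is the lexicographically first length-1 string in L(M1) \ L(M2).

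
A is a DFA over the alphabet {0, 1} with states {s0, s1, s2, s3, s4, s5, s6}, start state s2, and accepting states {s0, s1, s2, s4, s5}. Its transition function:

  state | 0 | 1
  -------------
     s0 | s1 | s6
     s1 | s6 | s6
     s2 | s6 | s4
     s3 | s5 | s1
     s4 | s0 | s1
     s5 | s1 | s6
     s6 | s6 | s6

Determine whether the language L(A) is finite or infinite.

The useful states (reachable from s2 and able to reach an accepting state) are {s0, s1, s2, s4}.
Restricted to these states the transition graph has no cycle, so every accepting path has bounded length and L is finite.

finite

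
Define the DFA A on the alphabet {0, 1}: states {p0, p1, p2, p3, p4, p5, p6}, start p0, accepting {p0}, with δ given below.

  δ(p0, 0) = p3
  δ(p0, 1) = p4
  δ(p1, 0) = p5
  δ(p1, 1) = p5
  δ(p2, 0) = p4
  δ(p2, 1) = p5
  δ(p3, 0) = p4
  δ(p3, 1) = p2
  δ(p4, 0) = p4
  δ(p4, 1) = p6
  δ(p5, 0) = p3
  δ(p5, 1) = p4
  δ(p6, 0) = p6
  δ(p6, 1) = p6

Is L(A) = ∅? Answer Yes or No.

No

The empty string ε is accepted: the run p0 ends in the accepting state p0.
Since at least one string is accepted, L(A) is not empty.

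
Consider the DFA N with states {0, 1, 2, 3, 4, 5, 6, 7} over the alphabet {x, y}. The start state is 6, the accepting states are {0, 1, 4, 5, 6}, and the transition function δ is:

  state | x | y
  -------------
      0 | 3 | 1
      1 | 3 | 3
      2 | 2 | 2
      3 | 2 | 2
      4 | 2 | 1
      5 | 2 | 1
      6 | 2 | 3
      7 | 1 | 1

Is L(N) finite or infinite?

The useful states (reachable from 6 and able to reach an accepting state) are {6}.
Restricted to these states the transition graph has no cycle, so every accepting path has bounded length and L is finite.

finite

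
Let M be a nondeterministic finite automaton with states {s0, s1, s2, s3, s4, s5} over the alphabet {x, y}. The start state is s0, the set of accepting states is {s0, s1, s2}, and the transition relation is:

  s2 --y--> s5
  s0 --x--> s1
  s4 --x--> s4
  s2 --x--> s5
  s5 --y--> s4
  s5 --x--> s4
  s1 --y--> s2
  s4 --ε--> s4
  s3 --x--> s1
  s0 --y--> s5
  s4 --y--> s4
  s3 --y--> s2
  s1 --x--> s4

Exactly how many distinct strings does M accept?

The useful subgraph on states {s0, s1, s2} is acyclic, so L(M) is finite; the longest accepting path visits 3 useful states, giving maximum string length 2.
Counting accepting paths from s0 by length: 1 of length 0, 1 of length 1, 1 of length 2. Total 3.

3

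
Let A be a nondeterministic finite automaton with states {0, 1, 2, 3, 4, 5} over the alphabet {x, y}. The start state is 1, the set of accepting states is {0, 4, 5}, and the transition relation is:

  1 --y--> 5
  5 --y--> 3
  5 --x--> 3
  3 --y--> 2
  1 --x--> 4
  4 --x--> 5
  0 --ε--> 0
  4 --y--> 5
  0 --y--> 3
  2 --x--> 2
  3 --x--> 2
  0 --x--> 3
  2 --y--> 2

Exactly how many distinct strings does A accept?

4

The useful subgraph on states {1, 4, 5} is acyclic, so L(A) is finite; the longest accepting path visits 3 useful states, giving maximum string length 2.
Counting accepting paths from 1 by length: 2 of length 1, 2 of length 2. Total 4.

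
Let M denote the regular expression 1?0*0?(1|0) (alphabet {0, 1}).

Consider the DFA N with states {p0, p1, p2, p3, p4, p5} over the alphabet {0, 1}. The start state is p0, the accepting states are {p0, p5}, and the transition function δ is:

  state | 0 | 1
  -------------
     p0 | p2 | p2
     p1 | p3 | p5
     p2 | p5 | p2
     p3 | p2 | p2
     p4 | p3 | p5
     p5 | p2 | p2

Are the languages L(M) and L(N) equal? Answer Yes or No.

No

The string 0 is accepted by M but rejected by N.
So L(M) ≠ L(N).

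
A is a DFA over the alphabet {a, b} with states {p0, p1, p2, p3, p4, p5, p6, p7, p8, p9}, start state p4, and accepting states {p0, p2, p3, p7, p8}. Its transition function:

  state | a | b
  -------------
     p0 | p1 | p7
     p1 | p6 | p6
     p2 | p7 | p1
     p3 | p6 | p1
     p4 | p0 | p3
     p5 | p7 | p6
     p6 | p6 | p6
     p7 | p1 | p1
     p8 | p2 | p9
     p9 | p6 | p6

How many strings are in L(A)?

3

The useful subgraph on states {p0, p3, p4, p7} is acyclic, so L(A) is finite; the longest accepting path visits 3 useful states, giving maximum string length 2.
Counting accepting paths from p4 by length: 2 of length 1, 1 of length 2. Total 3.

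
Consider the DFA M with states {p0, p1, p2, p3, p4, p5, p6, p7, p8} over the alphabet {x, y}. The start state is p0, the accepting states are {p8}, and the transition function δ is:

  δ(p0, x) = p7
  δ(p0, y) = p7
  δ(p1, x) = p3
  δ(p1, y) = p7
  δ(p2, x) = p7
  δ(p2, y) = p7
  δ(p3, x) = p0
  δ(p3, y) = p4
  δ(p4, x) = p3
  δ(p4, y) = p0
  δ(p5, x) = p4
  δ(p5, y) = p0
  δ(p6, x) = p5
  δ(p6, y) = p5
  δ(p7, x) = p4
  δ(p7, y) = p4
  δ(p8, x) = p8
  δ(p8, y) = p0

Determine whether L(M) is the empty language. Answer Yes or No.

Yes

The states reachable from the start state are {p0, p3, p4, p7}.
None of the accepting states {p8} is reachable, so no string is accepted and L(M) = ∅.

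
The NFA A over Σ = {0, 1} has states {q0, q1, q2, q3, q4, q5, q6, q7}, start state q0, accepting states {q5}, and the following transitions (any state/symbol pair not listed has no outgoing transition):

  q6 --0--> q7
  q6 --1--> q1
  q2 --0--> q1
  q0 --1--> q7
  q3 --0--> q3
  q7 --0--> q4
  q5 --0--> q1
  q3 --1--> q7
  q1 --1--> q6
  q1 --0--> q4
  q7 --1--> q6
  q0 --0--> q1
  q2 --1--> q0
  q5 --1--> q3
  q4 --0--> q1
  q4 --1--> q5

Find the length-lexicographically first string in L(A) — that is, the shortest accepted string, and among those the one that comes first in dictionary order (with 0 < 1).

A breadth-first search from q0 reaches an accepting state first via the path q0 → q1 → q4 → q5 on input 001.
No string of length < 3 is accepted (BFS exhausts all shorter strings without reaching an accepting state), and 001 is the lexicographically least accepting string of length 3.

001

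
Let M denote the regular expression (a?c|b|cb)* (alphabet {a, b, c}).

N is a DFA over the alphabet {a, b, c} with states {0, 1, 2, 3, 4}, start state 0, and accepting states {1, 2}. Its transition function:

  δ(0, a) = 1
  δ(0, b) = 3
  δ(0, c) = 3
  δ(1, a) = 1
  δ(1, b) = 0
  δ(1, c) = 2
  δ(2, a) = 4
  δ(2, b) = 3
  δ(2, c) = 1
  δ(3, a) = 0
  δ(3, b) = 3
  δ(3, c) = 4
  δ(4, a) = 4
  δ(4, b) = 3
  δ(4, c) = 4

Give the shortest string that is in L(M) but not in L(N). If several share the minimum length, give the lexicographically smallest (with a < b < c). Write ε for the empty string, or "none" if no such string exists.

ε

The empty string ε is accepted by M but not by N.
Since ε is the unique shortest string, it is the required witness.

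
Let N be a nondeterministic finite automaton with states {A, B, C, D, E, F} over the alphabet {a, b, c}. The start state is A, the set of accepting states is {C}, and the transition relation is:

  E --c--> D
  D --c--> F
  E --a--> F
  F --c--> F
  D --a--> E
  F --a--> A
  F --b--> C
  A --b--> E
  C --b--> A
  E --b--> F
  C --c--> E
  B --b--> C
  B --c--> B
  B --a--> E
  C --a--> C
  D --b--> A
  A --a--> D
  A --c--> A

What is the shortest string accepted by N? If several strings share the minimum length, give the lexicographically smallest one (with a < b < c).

acb

A breadth-first search from A reaches an accepting state first via the path A → D → F → C on input acb.
No string of length < 3 is accepted (BFS exhausts all shorter strings without reaching an accepting state), and acb is the lexicographically least accepting string of length 3.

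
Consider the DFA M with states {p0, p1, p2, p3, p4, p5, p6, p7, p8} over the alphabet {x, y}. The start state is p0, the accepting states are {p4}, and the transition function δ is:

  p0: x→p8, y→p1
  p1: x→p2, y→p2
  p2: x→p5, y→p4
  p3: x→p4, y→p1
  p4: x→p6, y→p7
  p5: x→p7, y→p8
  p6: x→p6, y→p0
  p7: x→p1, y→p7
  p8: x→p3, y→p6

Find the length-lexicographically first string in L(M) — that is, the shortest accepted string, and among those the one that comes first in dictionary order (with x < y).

A breadth-first search from p0 reaches an accepting state first via the path p0 → p8 → p3 → p4 on input xxx.
No string of length < 3 is accepted (BFS exhausts all shorter strings without reaching an accepting state), and xxx is the lexicographically least accepting string of length 3.

xxx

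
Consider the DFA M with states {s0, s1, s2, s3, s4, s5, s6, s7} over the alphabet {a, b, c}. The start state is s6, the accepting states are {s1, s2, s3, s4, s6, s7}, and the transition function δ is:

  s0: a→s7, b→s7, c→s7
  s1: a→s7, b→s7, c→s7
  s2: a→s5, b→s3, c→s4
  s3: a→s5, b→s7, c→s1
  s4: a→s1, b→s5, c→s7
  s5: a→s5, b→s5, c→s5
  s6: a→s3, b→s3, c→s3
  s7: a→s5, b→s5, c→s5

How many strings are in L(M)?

The useful subgraph on states {s1, s3, s6, s7} is acyclic, so L(M) is finite; the longest accepting path visits 4 useful states, giving maximum string length 3.
Counting accepting paths from s6 by length: 1 of length 0, 3 of length 1, 6 of length 2, 9 of length 3. Total 19.

19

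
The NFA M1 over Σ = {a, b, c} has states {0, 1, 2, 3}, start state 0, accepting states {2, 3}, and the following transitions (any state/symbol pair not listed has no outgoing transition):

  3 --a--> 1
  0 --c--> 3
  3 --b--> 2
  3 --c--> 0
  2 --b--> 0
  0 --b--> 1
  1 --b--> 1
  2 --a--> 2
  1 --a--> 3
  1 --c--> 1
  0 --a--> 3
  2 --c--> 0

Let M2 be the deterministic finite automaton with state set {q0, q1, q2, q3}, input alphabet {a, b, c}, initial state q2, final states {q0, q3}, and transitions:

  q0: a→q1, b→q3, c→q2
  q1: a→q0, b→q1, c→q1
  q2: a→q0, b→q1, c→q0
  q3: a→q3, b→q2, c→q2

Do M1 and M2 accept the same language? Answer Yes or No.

Exploring the product automaton M1 × M2 from the start pair (0, q2), following both machines on each input symbol, reaches 4 state pairs: (0, q2), (3, q0), (1, q1), (2, q3).
M1 accepts in {2, 3} and M2 accepts in {q0, q3}. In every reachable pair the two components are either both accepting — (3, q0), (2, q3) — or both non-accepting, so no string is accepted by exactly one of the machines: L(M1) \ L(M2) and L(M2) \ L(M1) are both empty.
Hence every string is accepted by M1 iff it is accepted by M2, and the two languages coincide.

Yes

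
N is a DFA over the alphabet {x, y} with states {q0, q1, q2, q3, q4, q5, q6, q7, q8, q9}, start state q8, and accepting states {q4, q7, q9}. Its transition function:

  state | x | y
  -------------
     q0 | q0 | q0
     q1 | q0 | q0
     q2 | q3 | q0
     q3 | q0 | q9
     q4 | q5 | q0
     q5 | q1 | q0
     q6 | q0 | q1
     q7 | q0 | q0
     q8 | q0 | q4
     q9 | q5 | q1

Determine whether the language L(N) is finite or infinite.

The useful states (reachable from q8 and able to reach an accepting state) are {q4, q8}.
Restricted to these states the transition graph has no cycle, so every accepting path has bounded length and L is finite.

finite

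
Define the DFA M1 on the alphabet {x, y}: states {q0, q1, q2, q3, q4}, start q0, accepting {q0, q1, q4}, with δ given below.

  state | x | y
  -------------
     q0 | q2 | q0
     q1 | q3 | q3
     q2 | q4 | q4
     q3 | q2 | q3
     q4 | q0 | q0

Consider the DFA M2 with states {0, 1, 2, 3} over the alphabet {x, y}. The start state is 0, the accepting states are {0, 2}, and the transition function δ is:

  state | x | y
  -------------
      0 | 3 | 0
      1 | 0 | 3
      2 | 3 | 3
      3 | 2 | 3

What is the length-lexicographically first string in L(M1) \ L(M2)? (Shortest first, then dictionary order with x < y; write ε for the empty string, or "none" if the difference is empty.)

xy

The string xy is accepted by M1 but not by M2.
No shorter string lies in the difference, and xy is the lexicographically first length-2 string in L(M1) \ L(M2).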